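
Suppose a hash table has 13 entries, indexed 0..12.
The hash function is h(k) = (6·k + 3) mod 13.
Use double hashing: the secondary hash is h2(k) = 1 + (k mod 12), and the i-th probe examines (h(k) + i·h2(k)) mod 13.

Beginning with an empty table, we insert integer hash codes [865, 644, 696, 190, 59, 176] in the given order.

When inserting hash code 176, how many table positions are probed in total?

Insert 865: h=6, slot 6 empty => index 6.
Insert 644: h=6, h2=9, slot 6 occupied => index 2.
Insert 696: h=6, h2=1, slot 6 occupied => index 7.
Insert 190: h=12, slot 12 empty => index 12.
Insert 59: h=6, h2=12, slot 6 occupied => index 5.
Insert 176: h=6, h2=9, slots 6,2 occupied => index 11.
Table: [., ., 644, ., ., 59, 865, 696, ., ., ., 176, 190]

3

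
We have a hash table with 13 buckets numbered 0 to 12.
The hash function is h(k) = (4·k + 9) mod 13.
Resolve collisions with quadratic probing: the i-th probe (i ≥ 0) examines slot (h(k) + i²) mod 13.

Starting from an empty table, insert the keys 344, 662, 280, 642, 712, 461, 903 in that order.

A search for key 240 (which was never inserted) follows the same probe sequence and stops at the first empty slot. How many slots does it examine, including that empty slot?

344: h=7 → slot 7
662: h=5 → slot 5
280: h=11 → slot 11
642: h=3 → slot 3
712: h=10 → slot 10
461: h=7, probe 7,8 → slot 8
903: h=7, probe 7,8,11,3,10,6 → slot 6
Table: [-, -, -, 642, -, 662, 903, 344, 461, -, 712, 280, -]
Lookup 240: h=7, probe 7,8,11,3,10,6,4 → slot 4 empty, not found.

7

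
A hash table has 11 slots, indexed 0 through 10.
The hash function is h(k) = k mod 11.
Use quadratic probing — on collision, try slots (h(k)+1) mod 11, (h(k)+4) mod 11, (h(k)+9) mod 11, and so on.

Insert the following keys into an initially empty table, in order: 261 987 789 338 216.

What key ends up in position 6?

338

261 hashes to 8; slot 8 is free → place at 8.
987 hashes to 8; 8 taken → place at 9.
789 hashes to 8; 8,9 taken → place at 1.
338 hashes to 8; 8,9,1 taken → place at 6.
216 hashes to 7; slot 7 is free → place at 7.
Table: [_, 789, _, _, _, _, 338, 216, 261, 987, _]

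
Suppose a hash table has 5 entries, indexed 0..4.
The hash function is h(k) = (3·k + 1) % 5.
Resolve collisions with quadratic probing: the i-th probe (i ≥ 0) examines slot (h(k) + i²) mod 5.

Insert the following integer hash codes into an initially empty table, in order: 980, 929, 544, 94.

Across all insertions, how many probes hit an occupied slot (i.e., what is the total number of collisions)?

3

980: h=1 -> slot 1
929: h=3 -> slot 3
544: h=3, probe 3,4 -> slot 4
94: h=3, probe 3,4,2 -> slot 2
Table: [∅, 980, 94, 929, 544]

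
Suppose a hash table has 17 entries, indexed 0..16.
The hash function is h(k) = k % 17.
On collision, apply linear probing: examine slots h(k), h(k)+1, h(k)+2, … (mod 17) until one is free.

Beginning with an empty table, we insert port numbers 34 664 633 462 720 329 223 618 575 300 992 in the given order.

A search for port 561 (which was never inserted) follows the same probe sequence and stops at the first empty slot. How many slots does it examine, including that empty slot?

6

34: h=0 => slot 0
664: h=1 => slot 1
633: h=4 => slot 4
462: h=3 => slot 3
720: h=6 => slot 6
329: h=6, probe 6,7 => slot 7
223: h=2 => slot 2
618: h=6, probe 6,7,8 => slot 8
575: h=14 => slot 14
300: h=11 => slot 11
992: h=6, probe 6,7,8,9 => slot 9
Table: [34, 664, 223, 462, 633, ., 720, 329, 618, 992, ., 300, ., ., 575, ., .]
Lookup 561: h=0, probe 0,1,2,3,4,5 → slot 5 empty, not found.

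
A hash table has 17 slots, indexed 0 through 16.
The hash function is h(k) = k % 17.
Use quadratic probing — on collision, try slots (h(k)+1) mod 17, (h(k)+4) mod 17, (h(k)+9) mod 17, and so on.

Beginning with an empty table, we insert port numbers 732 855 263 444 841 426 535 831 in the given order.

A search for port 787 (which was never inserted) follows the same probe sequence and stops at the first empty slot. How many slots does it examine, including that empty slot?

2

732 hashes to 1; slot 1 is free -> place at 1.
855 hashes to 5; slot 5 is free -> place at 5.
263 hashes to 8; slot 8 is free -> place at 8.
444 hashes to 2; slot 2 is free -> place at 2.
841 hashes to 8; 8 taken -> place at 9.
426 hashes to 1; 1,2,5 taken -> place at 10.
535 hashes to 8; 8,9 taken -> place at 12.
831 hashes to 15; slot 15 is free -> place at 15.
Table: [_, 732, 444, _, _, 855, _, _, 263, 841, 426, _, 535, _, _, 831, _]
Lookup 787: h=5, probe 5,6 → slot 6 empty, not found.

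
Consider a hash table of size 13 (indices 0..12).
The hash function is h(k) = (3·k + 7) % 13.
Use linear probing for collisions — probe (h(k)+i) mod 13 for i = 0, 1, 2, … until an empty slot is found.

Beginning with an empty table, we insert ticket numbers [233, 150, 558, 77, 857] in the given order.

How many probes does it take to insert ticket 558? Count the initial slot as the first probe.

2

233 hashes to 4; slot 4 is free → place at 4.
150 hashes to 2; slot 2 is free → place at 2.
558 hashes to 4; 4 taken → place at 5.
77 hashes to 4; 4,5 taken → place at 6.
857 hashes to 4; 4,5,6 taken → place at 7.
Table: [-, -, 150, -, 233, 558, 77, 857, -, -, -, -, -]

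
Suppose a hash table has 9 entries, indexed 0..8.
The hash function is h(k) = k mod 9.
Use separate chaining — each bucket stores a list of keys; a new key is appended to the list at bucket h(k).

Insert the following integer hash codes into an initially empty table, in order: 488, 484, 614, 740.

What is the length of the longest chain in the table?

3

488 -> bucket 2
484 -> bucket 7
614 -> bucket 2 (collision)
740 -> bucket 2 (collision)
Final buckets:
0: .
1: .
2: 488 -> 614 -> 740
3: .
4: .
5: .
6: .
7: 484
8: .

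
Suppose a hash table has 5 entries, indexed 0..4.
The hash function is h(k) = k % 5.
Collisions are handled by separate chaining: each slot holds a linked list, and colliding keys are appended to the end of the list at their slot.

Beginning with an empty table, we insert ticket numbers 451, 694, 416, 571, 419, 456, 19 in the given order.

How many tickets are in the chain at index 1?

Insert 451: h=1, bucket 1 empty → new chain.
Insert 694: h=4, bucket 4 empty → new chain.
Insert 416: h=1, bucket 1 nonempty → append to chain.
Insert 571: h=1, bucket 1 nonempty → append to chain.
Insert 419: h=4, bucket 4 nonempty → append to chain.
Insert 456: h=1, bucket 1 nonempty → append to chain.
Insert 19: h=4, bucket 4 nonempty → append to chain.
Final buckets:
0: ∅
1: 451 -> 416 -> 571 -> 456
2: ∅
3: ∅
4: 694 -> 419 -> 19

4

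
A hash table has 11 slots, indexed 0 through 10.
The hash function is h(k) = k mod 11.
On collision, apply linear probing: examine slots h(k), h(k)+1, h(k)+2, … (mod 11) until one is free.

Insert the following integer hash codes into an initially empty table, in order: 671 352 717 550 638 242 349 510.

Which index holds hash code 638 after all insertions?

671 hashes to 0; slot 0 is free -> place at 0.
352 hashes to 0; 0 taken -> place at 1.
717 hashes to 2; slot 2 is free -> place at 2.
550 hashes to 0; 0,1,2 taken -> place at 3.
638 hashes to 0; 0,1,2,3 taken -> place at 4.
242 hashes to 0; 0,1,2,3,4 taken -> place at 5.
349 hashes to 8; slot 8 is free -> place at 8.
510 hashes to 4; 4,5 taken -> place at 6.
Table: [671, 352, 717, 550, 638, 242, 510, —, 349, —, —]

4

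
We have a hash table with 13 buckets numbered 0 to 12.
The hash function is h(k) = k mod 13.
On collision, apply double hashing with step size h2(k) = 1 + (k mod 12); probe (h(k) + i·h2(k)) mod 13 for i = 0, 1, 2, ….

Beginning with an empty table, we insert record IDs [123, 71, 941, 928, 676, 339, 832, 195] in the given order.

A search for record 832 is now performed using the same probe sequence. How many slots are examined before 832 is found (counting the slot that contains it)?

123: h=6 → slot 6
71: h=6, h2=12, probe 6,5 → slot 5
941: h=5, h2=6, probe 5,11 → slot 11
928: h=5, h2=5, probe 5,10 → slot 10
676: h=0 → slot 0
339: h=1 → slot 1
832: h=0, h2=5, probe 0,5,10,2 → slot 2
195: h=0, h2=4, probe 0,4 → slot 4
Table: [676, 339, 832, ∅, 195, 71, 123, ∅, ∅, ∅, 928, 941, ∅]
Lookup 832: h=0, h2=5, probe 0,5,10,2 → found at 2.

4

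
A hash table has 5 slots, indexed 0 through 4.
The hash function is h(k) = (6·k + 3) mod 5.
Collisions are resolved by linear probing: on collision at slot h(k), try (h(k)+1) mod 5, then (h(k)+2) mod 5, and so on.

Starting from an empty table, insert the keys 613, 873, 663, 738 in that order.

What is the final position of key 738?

613 hashes to 1; slot 1 is free => place at 1.
873 hashes to 1; 1 taken => place at 2.
663 hashes to 1; 1,2 taken => place at 3.
738 hashes to 1; 1,2,3 taken => place at 4.
Table: [_, 613, 873, 663, 738]

4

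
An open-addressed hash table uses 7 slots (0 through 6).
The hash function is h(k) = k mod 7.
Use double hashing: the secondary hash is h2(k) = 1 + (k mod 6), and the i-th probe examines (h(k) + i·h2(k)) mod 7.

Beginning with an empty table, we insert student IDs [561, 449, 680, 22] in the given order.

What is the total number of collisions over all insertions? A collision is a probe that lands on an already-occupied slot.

561: h=1 => slot 1
449: h=1, h2=6, probe 1,0 => slot 0
680: h=1, h2=3, probe 1,4 => slot 4
22: h=1, h2=5, probe 1,6 => slot 6
Table: [449, 561, -, -, 680, -, 22]

3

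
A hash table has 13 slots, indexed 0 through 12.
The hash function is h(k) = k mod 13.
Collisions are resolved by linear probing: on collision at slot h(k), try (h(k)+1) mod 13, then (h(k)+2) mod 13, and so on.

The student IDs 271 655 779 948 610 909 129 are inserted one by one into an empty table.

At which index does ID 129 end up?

3

271 hashes to 11; slot 11 is free → place at 11.
655 hashes to 5; slot 5 is free → place at 5.
779 hashes to 12; slot 12 is free → place at 12.
948 hashes to 12; 12 taken → place at 0.
610 hashes to 12; 12,0 taken → place at 1.
909 hashes to 12; 12,0,1 taken → place at 2.
129 hashes to 12; 12,0,1,2 taken → place at 3.
Table: [948, 610, 909, 129, -, 655, -, -, -, -, -, 271, 779]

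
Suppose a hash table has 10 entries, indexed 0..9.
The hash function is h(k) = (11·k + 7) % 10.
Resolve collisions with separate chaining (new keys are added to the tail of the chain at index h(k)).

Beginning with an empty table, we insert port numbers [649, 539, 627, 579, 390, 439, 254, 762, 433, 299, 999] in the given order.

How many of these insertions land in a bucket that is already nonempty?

649 -> bucket 6
539 -> bucket 6 (collision)
627 -> bucket 4
579 -> bucket 6 (collision)
390 -> bucket 7
439 -> bucket 6 (collision)
254 -> bucket 1
762 -> bucket 9
433 -> bucket 0
299 -> bucket 6 (collision)
999 -> bucket 6 (collision)
Final buckets:
0: 433
1: 254
2: _
3: _
4: 627
5: _
6: 649 -> 539 -> 579 -> 439 -> 299 -> 999
7: 390
8: _
9: 762

5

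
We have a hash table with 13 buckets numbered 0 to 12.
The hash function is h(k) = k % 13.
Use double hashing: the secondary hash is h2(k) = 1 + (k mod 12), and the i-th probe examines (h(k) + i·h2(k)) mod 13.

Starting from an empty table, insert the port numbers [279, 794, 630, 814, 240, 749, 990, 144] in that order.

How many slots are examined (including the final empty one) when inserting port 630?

2

279: h=6 => slot 6
794: h=1 => slot 1
630: h=6, h2=7, probe 6,0 => slot 0
814: h=8 => slot 8
240: h=6, h2=1, probe 6,7 => slot 7
749: h=8, h2=6, probe 8,1,7,0,6,12 => slot 12
990: h=2 => slot 2
144: h=1, h2=1, probe 1,2,3 => slot 3
Table: [630, 794, 990, 144, ∅, ∅, 279, 240, 814, ∅, ∅, ∅, 749]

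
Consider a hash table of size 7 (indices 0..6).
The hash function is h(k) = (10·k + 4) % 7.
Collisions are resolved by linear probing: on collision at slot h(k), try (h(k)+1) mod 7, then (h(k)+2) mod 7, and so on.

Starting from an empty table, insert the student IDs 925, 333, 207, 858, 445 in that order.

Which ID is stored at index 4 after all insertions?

925: h=0 => slot 0
333: h=2 => slot 2
207: h=2, probe 2,3 => slot 3
858: h=2, probe 2,3,4 => slot 4
445: h=2, probe 2,3,4,5 => slot 5
Table: [925, —, 333, 207, 858, 445, —]

858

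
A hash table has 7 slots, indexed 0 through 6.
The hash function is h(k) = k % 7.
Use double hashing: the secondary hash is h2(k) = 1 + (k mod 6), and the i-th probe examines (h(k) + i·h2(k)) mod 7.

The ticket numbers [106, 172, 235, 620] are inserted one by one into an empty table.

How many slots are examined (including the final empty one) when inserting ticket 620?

Insert 106: h=1, slot 1 empty -> index 1.
Insert 172: h=4, slot 4 empty -> index 4.
Insert 235: h=4, h2=2, slot 4 occupied -> index 6.
Insert 620: h=4, h2=3, slot 4 occupied -> index 0.
Table: [620, 106, _, _, 172, _, 235]

2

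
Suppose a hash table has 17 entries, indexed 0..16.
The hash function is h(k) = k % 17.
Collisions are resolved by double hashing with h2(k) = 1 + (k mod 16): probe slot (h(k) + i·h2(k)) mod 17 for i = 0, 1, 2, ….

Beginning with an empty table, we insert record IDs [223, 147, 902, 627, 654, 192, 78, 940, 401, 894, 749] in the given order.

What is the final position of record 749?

9

223: h=2 → slot 2
147: h=11 → slot 11
902: h=1 → slot 1
627: h=15 → slot 15
654: h=8 → slot 8
192: h=5 → slot 5
78: h=10 → slot 10
940: h=5, h2=13, probe 5,1,14 → slot 14
401: h=10, h2=2, probe 10,12 → slot 12
894: h=10, h2=15, probe 10,8,6 → slot 6
749: h=1, h2=14, probe 1,15,12,9 → slot 9
Table: [-, 902, 223, -, -, 192, 894, -, 654, 749, 78, 147, 401, -, 940, 627, -]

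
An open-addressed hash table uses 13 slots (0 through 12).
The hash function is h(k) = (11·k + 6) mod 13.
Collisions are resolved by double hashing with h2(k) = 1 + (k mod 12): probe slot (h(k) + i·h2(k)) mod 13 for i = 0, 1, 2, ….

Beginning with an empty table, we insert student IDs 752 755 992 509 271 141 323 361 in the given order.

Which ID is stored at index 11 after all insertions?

992

752: h=10 => slot 10
755: h=4 => slot 4
992: h=11 => slot 11
509: h=2 => slot 2
271: h=10, h2=8, probe 10,5 => slot 5
141: h=10, h2=10, probe 10,7 => slot 7
323: h=10, h2=12, probe 10,9 => slot 9
361: h=12 => slot 12
Table: [-, -, 509, -, 755, 271, -, 141, -, 323, 752, 992, 361]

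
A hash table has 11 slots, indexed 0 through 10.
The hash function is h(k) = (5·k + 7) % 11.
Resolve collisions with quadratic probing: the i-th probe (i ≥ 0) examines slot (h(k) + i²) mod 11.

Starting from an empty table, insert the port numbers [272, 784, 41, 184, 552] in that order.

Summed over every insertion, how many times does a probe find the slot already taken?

3

Insert 272: h=3, slot 3 empty => index 3.
Insert 784: h=0, slot 0 empty => index 0.
Insert 41: h=3, slot 3 occupied => index 4.
Insert 184: h=3, slots 3,4 occupied => index 7.
Insert 552: h=6, slot 6 empty => index 6.
Table: [784, —, —, 272, 41, —, 552, 184, —, —, —]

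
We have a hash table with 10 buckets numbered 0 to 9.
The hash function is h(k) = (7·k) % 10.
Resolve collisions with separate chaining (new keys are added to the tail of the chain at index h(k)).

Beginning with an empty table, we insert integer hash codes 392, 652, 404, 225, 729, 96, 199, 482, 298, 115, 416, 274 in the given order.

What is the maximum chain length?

392 → bucket 4
652 → bucket 4 (collision)
404 → bucket 8
225 → bucket 5
729 → bucket 3
96 → bucket 2
199 → bucket 3 (collision)
482 → bucket 4 (collision)
298 → bucket 6
115 → bucket 5 (collision)
416 → bucket 2 (collision)
274 → bucket 8 (collision)
Final buckets:
0: -
1: -
2: 96 -> 416
3: 729 -> 199
4: 392 -> 652 -> 482
5: 225 -> 115
6: 298
7: -
8: 404 -> 274
9: -

3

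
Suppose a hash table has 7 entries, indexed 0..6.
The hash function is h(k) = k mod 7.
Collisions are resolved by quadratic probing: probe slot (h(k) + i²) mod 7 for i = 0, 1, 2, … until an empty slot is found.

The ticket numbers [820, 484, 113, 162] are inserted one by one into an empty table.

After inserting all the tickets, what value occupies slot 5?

Insert 820: h=1, slot 1 empty -> index 1.
Insert 484: h=1, slot 1 occupied -> index 2.
Insert 113: h=1, slots 1,2 occupied -> index 5.
Insert 162: h=1, slots 1,2,5 occupied -> index 3.
Table: [_, 820, 484, 162, _, 113, _]

113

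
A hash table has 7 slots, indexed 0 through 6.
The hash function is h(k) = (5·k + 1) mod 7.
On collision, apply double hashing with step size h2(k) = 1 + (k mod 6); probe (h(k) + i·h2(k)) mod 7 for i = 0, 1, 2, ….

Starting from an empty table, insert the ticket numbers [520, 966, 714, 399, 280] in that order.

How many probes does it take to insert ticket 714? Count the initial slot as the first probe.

520: h=4 -> slot 4
966: h=1 -> slot 1
714: h=1, h2=1, probe 1,2 -> slot 2
399: h=1, h2=4, probe 1,5 -> slot 5
280: h=1, h2=5, probe 1,6 -> slot 6
Table: [_, 966, 714, _, 520, 399, 280]

2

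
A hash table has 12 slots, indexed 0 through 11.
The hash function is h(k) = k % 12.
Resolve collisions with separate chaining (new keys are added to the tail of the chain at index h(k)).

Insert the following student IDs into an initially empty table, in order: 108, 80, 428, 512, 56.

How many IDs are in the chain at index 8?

4

Insert 108: h=0, bucket 0 empty → new chain.
Insert 80: h=8, bucket 8 empty → new chain.
Insert 428: h=8, bucket 8 nonempty → append to chain.
Insert 512: h=8, bucket 8 nonempty → append to chain.
Insert 56: h=8, bucket 8 nonempty → append to chain.
Final buckets:
0: 108
1: —
2: —
3: —
4: —
5: —
6: —
7: —
8: 80 -> 428 -> 512 -> 56
9: —
10: —
11: —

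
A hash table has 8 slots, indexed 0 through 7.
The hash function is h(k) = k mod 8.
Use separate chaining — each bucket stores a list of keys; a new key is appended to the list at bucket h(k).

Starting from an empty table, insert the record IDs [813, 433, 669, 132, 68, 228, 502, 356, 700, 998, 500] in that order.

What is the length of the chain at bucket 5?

Insert 813: h=5, bucket 5 empty -> new chain.
Insert 433: h=1, bucket 1 empty -> new chain.
Insert 669: h=5, bucket 5 nonempty -> append to chain.
Insert 132: h=4, bucket 4 empty -> new chain.
Insert 68: h=4, bucket 4 nonempty -> append to chain.
Insert 228: h=4, bucket 4 nonempty -> append to chain.
Insert 502: h=6, bucket 6 empty -> new chain.
Insert 356: h=4, bucket 4 nonempty -> append to chain.
Insert 700: h=4, bucket 4 nonempty -> append to chain.
Insert 998: h=6, bucket 6 nonempty -> append to chain.
Insert 500: h=4, bucket 4 nonempty -> append to chain.
Final buckets:
0: .
1: 433
2: .
3: .
4: 132 -> 68 -> 228 -> 356 -> 700 -> 500
5: 813 -> 669
6: 502 -> 998
7: .

2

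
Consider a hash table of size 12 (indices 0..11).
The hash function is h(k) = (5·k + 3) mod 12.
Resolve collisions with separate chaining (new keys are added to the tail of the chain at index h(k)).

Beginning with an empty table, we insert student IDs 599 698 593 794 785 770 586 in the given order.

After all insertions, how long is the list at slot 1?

Insert 599: h=10, bucket 10 empty → new chain.
Insert 698: h=1, bucket 1 empty → new chain.
Insert 593: h=4, bucket 4 empty → new chain.
Insert 794: h=1, bucket 1 nonempty → append to chain.
Insert 785: h=4, bucket 4 nonempty → append to chain.
Insert 770: h=1, bucket 1 nonempty → append to chain.
Insert 586: h=5, bucket 5 empty → new chain.
Final buckets:
0: _
1: 698 -> 794 -> 770
2: _
3: _
4: 593 -> 785
5: 586
6: _
7: _
8: _
9: _
10: 599
11: _

3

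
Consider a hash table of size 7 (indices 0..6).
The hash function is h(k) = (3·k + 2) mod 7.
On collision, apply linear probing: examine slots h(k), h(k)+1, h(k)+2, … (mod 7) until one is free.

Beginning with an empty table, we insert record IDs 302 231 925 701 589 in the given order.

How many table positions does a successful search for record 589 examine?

Insert 302: h=5, slot 5 empty -> index 5.
Insert 231: h=2, slot 2 empty -> index 2.
Insert 925: h=5, slot 5 occupied -> index 6.
Insert 701: h=5, slots 5,6 occupied -> index 0.
Insert 589: h=5, slots 5,6,0 occupied -> index 1.
Table: [701, 589, 231, _, _, 302, 925]
Lookup 589: h=5, probe 5,6,0,1 → found at 1.

4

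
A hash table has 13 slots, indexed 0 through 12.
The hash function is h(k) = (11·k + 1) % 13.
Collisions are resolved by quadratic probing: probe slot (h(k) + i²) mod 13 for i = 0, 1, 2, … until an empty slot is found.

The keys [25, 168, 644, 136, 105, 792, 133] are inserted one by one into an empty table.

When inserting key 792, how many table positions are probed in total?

3

Insert 25: h=3, slot 3 empty -> index 3.
Insert 168: h=3, slot 3 occupied -> index 4.
Insert 644: h=0, slot 0 empty -> index 0.
Insert 136: h=2, slot 2 empty -> index 2.
Insert 105: h=12, slot 12 empty -> index 12.
Insert 792: h=3, slots 3,4 occupied -> index 7.
Insert 133: h=8, slot 8 empty -> index 8.
Table: [644, _, 136, 25, 168, _, _, 792, 133, _, _, _, 105]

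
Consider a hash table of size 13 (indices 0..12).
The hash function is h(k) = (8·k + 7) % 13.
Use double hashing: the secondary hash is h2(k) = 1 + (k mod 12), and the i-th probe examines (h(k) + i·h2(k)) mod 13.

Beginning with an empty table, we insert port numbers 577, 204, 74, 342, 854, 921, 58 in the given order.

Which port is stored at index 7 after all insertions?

854

Insert 577: h=8, slot 8 empty → index 8.
Insert 204: h=1, slot 1 empty → index 1.
Insert 74: h=1, h2=3, slot 1 occupied → index 4.
Insert 342: h=0, slot 0 empty → index 0.
Insert 854: h=1, h2=3, slots 1,4 occupied → index 7.
Insert 921: h=4, h2=10, slots 4,1 occupied → index 11.
Insert 58: h=3, slot 3 empty → index 3.
Table: [342, 204, -, 58, 74, -, -, 854, 577, -, -, 921, -]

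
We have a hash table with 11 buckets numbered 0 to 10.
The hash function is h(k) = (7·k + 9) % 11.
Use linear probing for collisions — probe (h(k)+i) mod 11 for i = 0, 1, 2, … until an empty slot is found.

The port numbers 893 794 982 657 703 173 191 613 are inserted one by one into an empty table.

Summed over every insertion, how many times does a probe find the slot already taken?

Insert 893: h=1, slot 1 empty → index 1.
Insert 794: h=1, slot 1 occupied → index 2.
Insert 982: h=8, slot 8 empty → index 8.
Insert 657: h=10, slot 10 empty → index 10.
Insert 703: h=2, slot 2 occupied → index 3.
Insert 173: h=10, slot 10 occupied → index 0.
Insert 191: h=4, slot 4 empty → index 4.
Insert 613: h=10, slots 10,0,1,2,3,4 occupied → index 5.
Table: [173, 893, 794, 703, 191, 613, ∅, ∅, 982, ∅, 657]

9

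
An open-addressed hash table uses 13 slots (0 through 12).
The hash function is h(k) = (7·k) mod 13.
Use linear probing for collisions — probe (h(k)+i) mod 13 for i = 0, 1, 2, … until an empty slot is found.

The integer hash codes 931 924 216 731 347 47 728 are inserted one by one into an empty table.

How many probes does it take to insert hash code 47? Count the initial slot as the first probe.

Insert 931: h=4, slot 4 empty -> index 4.
Insert 924: h=7, slot 7 empty -> index 7.
Insert 216: h=4, slot 4 occupied -> index 5.
Insert 731: h=8, slot 8 empty -> index 8.
Insert 347: h=11, slot 11 empty -> index 11.
Insert 47: h=4, slots 4,5 occupied -> index 6.
Insert 728: h=0, slot 0 empty -> index 0.
Table: [728, —, —, —, 931, 216, 47, 924, 731, —, —, 347, —]

3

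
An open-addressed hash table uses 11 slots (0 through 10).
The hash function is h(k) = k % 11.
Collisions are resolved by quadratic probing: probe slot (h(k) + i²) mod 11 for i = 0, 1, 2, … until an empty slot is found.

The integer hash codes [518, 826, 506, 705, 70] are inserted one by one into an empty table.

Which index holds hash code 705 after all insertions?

5

Insert 518: h=1, slot 1 empty → index 1.
Insert 826: h=1, slot 1 occupied → index 2.
Insert 506: h=0, slot 0 empty → index 0.
Insert 705: h=1, slots 1,2 occupied → index 5.
Insert 70: h=4, slot 4 empty → index 4.
Table: [506, 518, 826, ., 70, 705, ., ., ., ., .]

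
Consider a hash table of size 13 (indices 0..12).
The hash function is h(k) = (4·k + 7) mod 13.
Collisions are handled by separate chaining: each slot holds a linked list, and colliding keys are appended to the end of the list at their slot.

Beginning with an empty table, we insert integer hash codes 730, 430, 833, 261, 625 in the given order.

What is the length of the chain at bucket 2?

1

Insert 730: h=2, bucket 2 empty -> new chain.
Insert 430: h=11, bucket 11 empty -> new chain.
Insert 833: h=11, bucket 11 nonempty -> append to chain.
Insert 261: h=11, bucket 11 nonempty -> append to chain.
Insert 625: h=11, bucket 11 nonempty -> append to chain.
Final buckets:
0: ∅
1: ∅
2: 730
3: ∅
4: ∅
5: ∅
6: ∅
7: ∅
8: ∅
9: ∅
10: ∅
11: 430 -> 833 -> 261 -> 625
12: ∅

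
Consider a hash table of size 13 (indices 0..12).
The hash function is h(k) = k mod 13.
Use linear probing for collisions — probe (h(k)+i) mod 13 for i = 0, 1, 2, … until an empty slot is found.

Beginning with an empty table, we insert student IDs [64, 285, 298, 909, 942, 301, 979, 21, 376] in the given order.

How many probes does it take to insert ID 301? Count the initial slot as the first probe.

2

64: h=12 -> slot 12
285: h=12, probe 12,0 -> slot 0
298: h=12, probe 12,0,1 -> slot 1
909: h=12, probe 12,0,1,2 -> slot 2
942: h=6 -> slot 6
301: h=2, probe 2,3 -> slot 3
979: h=4 -> slot 4
21: h=8 -> slot 8
376: h=12, probe 12,0,1,2,3,4,5 -> slot 5
Table: [285, 298, 909, 301, 979, 376, 942, _, 21, _, _, _, 64]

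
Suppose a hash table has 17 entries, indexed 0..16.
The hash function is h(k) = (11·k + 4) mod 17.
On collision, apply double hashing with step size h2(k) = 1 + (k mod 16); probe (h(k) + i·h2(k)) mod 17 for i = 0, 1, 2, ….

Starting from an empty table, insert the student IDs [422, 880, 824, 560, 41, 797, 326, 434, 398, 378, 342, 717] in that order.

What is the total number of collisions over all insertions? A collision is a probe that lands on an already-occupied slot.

5

422: h=5 → slot 5
880: h=11 → slot 11
824: h=7 → slot 7
560: h=10 → slot 10
41: h=13 → slot 13
797: h=16 → slot 16
326: h=3 → slot 3
434: h=1 → slot 1
398: h=13, h2=15, probe 13,11,9 → slot 9
378: h=14 → slot 14
342: h=9, h2=7, probe 9,16,6 → slot 6
717: h=3, h2=14, probe 3,0 → slot 0
Table: [717, 434, ., 326, ., 422, 342, 824, ., 398, 560, 880, ., 41, 378, ., 797]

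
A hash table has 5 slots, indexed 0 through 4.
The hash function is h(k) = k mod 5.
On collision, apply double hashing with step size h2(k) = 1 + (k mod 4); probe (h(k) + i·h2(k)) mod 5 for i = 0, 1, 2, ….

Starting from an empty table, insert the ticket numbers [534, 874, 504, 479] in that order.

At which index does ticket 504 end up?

0

Insert 534: h=4, slot 4 empty -> index 4.
Insert 874: h=4, h2=3, slot 4 occupied -> index 2.
Insert 504: h=4, h2=1, slot 4 occupied -> index 0.
Insert 479: h=4, h2=4, slot 4 occupied -> index 3.
Table: [504, _, 874, 479, 534]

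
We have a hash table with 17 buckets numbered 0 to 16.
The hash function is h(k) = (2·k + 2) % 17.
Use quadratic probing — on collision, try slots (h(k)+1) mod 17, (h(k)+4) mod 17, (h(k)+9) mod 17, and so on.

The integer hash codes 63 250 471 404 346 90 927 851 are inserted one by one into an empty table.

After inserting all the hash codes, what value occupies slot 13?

63 hashes to 9; slot 9 is free => place at 9.
250 hashes to 9; 9 taken => place at 10.
471 hashes to 9; 9,10 taken => place at 13.
404 hashes to 11; slot 11 is free => place at 11.
346 hashes to 14; slot 14 is free => place at 14.
90 hashes to 12; slot 12 is free => place at 12.
927 hashes to 3; slot 3 is free => place at 3.
851 hashes to 4; slot 4 is free => place at 4.
Table: [—, —, —, 927, 851, —, —, —, —, 63, 250, 404, 90, 471, 346, —, —]

471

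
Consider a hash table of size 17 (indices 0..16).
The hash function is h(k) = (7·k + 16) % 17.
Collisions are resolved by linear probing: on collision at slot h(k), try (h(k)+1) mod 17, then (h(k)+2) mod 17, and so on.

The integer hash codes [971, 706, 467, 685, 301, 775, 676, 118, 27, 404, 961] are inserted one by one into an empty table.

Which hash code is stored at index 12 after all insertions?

Insert 971: h=13, slot 13 empty => index 13.
Insert 706: h=11, slot 11 empty => index 11.
Insert 467: h=4, slot 4 empty => index 4.
Insert 685: h=0, slot 0 empty => index 0.
Insert 301: h=15, slot 15 empty => index 15.
Insert 775: h=1, slot 1 empty => index 1.
Insert 676: h=5, slot 5 empty => index 5.
Insert 118: h=9, slot 9 empty => index 9.
Insert 27: h=1, slot 1 occupied => index 2.
Insert 404: h=5, slot 5 occupied => index 6.
Insert 961: h=11, slot 11 occupied => index 12.
Table: [685, 775, 27, ∅, 467, 676, 404, ∅, ∅, 118, ∅, 706, 961, 971, ∅, 301, ∅]

961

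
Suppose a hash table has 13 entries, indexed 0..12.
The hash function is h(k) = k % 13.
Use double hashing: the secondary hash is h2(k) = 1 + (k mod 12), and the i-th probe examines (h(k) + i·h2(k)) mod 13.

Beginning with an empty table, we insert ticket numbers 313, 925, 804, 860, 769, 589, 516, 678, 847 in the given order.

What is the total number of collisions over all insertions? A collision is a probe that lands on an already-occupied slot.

7

313: h=1 -> slot 1
925: h=2 -> slot 2
804: h=11 -> slot 11
860: h=2, h2=9, probe 2,11,7 -> slot 7
769: h=2, h2=2, probe 2,4 -> slot 4
589: h=4, h2=2, probe 4,6 -> slot 6
516: h=9 -> slot 9
678: h=2, h2=7, probe 2,9,3 -> slot 3
847: h=2, h2=8, probe 2,10 -> slot 10
Table: [-, 313, 925, 678, 769, -, 589, 860, -, 516, 847, 804, -]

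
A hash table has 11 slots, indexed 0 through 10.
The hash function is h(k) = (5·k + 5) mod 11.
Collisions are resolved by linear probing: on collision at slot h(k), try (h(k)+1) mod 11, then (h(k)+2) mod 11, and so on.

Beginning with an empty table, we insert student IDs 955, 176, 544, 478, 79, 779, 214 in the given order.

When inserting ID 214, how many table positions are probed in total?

955: h=6 -> slot 6
176: h=5 -> slot 5
544: h=8 -> slot 8
478: h=8, probe 8,9 -> slot 9
79: h=4 -> slot 4
779: h=6, probe 6,7 -> slot 7
214: h=8, probe 8,9,10 -> slot 10
Table: [-, -, -, -, 79, 176, 955, 779, 544, 478, 214]

3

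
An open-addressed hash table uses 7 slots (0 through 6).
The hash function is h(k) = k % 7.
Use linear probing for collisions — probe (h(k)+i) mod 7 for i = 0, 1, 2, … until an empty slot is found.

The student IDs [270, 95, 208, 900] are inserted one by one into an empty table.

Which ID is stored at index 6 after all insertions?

Insert 270: h=4, slot 4 empty -> index 4.
Insert 95: h=4, slot 4 occupied -> index 5.
Insert 208: h=5, slot 5 occupied -> index 6.
Insert 900: h=4, slots 4,5,6 occupied -> index 0.
Table: [900, -, -, -, 270, 95, 208]

208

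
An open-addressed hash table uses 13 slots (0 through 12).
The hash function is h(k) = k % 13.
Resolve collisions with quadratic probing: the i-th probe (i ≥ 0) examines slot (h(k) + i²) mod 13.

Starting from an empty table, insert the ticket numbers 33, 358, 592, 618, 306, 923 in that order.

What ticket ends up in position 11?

33 hashes to 7; slot 7 is free => place at 7.
358 hashes to 7; 7 taken => place at 8.
592 hashes to 7; 7,8 taken => place at 11.
618 hashes to 7; 7,8,11 taken => place at 3.
306 hashes to 7; 7,8,11,3 taken => place at 10.
923 hashes to 0; slot 0 is free => place at 0.
Table: [923, ., ., 618, ., ., ., 33, 358, ., 306, 592, .]

592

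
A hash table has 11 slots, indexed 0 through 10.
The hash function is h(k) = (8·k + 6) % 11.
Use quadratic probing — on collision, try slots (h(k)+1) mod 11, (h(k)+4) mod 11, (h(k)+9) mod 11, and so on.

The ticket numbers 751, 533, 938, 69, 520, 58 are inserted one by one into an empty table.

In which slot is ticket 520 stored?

751 hashes to 8; slot 8 is free => place at 8.
533 hashes to 2; slot 2 is free => place at 2.
938 hashes to 8; 8 taken => place at 9.
69 hashes to 8; 8,9 taken => place at 1.
520 hashes to 8; 8,9,1 taken => place at 6.
58 hashes to 8; 8,9,1,6,2 taken => place at 0.
Table: [58, 69, 533, ., ., ., 520, ., 751, 938, .]

6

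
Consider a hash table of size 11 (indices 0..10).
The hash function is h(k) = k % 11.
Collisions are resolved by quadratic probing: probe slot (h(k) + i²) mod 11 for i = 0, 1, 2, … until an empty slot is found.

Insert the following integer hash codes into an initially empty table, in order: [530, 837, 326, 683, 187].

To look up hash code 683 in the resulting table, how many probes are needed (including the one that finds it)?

3

530 hashes to 2; slot 2 is free => place at 2.
837 hashes to 1; slot 1 is free => place at 1.
326 hashes to 7; slot 7 is free => place at 7.
683 hashes to 1; 1,2 taken => place at 5.
187 hashes to 0; slot 0 is free => place at 0.
Table: [187, 837, 530, _, _, 683, _, 326, _, _, _]
Lookup 683: h=1, probe 1,2,5 → found at 5.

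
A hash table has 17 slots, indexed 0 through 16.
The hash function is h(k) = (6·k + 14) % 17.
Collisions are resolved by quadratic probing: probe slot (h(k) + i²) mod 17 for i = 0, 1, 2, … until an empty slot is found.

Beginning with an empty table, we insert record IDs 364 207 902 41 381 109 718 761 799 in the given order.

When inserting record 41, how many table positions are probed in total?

2

364 hashes to 5; slot 5 is free => place at 5.
207 hashes to 15; slot 15 is free => place at 15.
902 hashes to 3; slot 3 is free => place at 3.
41 hashes to 5; 5 taken => place at 6.
381 hashes to 5; 5,6 taken => place at 9.
109 hashes to 5; 5,6,9 taken => place at 14.
718 hashes to 4; slot 4 is free => place at 4.
761 hashes to 7; slot 7 is free => place at 7.
799 hashes to 14; 14,15 taken => place at 1.
Table: [—, 799, —, 902, 718, 364, 41, 761, —, 381, —, —, —, —, 109, 207, —]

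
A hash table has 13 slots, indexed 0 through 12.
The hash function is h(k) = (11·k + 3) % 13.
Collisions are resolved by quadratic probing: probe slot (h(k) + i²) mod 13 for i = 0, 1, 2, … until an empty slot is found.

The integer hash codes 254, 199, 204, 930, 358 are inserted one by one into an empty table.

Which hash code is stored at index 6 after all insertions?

358

Insert 254: h=2, slot 2 empty => index 2.
Insert 199: h=8, slot 8 empty => index 8.
Insert 204: h=11, slot 11 empty => index 11.
Insert 930: h=2, slot 2 occupied => index 3.
Insert 358: h=2, slots 2,3 occupied => index 6.
Table: [∅, ∅, 254, 930, ∅, ∅, 358, ∅, 199, ∅, ∅, 204, ∅]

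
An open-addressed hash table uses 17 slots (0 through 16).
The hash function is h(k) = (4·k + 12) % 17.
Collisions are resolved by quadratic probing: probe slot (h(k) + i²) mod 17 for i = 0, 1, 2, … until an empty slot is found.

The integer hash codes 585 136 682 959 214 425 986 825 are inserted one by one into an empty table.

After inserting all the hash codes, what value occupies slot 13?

425

585 hashes to 6; slot 6 is free => place at 6.
136 hashes to 12; slot 12 is free => place at 12.
682 hashes to 3; slot 3 is free => place at 3.
959 hashes to 6; 6 taken => place at 7.
214 hashes to 1; slot 1 is free => place at 1.
425 hashes to 12; 12 taken => place at 13.
986 hashes to 12; 12,13 taken => place at 16.
825 hashes to 14; slot 14 is free => place at 14.
Table: [., 214, ., 682, ., ., 585, 959, ., ., ., ., 136, 425, 825, ., 986]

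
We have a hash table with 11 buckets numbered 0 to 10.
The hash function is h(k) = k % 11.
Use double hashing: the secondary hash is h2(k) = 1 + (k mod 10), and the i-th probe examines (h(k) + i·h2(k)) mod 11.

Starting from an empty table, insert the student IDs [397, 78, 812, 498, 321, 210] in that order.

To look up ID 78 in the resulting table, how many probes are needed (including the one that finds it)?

2

397: h=1 => slot 1
78: h=1, h2=9, probe 1,10 => slot 10
812: h=9 => slot 9
498: h=3 => slot 3
321: h=2 => slot 2
210: h=1, h2=1, probe 1,2,3,4 => slot 4
Table: [., 397, 321, 498, 210, ., ., ., ., 812, 78]
Lookup 78: h=1, h2=9, probe 1,10 → found at 10.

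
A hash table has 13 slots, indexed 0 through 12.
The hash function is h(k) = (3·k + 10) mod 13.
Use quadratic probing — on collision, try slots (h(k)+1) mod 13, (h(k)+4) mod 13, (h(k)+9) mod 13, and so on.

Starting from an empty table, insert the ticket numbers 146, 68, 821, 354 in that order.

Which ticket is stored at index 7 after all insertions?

146 hashes to 6; slot 6 is free -> place at 6.
68 hashes to 6; 6 taken -> place at 7.
821 hashes to 3; slot 3 is free -> place at 3.
354 hashes to 6; 6,7 taken -> place at 10.
Table: [—, —, —, 821, —, —, 146, 68, —, —, 354, —, —]

68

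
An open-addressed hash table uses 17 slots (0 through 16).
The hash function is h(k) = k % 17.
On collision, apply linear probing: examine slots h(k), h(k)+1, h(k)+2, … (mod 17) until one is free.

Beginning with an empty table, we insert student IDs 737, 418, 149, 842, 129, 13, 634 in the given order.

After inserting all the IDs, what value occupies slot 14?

13

Insert 737: h=6, slot 6 empty -> index 6.
Insert 418: h=10, slot 10 empty -> index 10.
Insert 149: h=13, slot 13 empty -> index 13.
Insert 842: h=9, slot 9 empty -> index 9.
Insert 129: h=10, slot 10 occupied -> index 11.
Insert 13: h=13, slot 13 occupied -> index 14.
Insert 634: h=5, slot 5 empty -> index 5.
Table: [., ., ., ., ., 634, 737, ., ., 842, 418, 129, ., 149, 13, ., .]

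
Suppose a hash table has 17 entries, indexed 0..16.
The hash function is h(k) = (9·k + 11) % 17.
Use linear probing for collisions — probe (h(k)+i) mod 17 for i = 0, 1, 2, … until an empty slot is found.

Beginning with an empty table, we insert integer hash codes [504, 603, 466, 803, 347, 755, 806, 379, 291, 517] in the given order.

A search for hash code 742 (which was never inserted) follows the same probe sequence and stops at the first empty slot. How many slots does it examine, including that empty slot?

504: h=8 => slot 8
603: h=15 => slot 15
466: h=6 => slot 6
803: h=13 => slot 13
347: h=6, probe 6,7 => slot 7
755: h=6, probe 6,7,8,9 => slot 9
806: h=6, probe 6,7,8,9,10 => slot 10
379: h=5 => slot 5
291: h=12 => slot 12
517: h=6, probe 6,7,8,9,10,11 => slot 11
Table: [—, —, —, —, —, 379, 466, 347, 504, 755, 806, 517, 291, 803, —, 603, —]
Lookup 742: h=8, probe 8,9,10,11,12,13,14 → slot 14 empty, not found.

7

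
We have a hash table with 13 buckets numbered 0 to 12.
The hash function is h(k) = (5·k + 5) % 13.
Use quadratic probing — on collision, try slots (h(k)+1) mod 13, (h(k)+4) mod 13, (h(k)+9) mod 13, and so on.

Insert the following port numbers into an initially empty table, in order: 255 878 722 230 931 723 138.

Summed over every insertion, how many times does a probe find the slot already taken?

255: h=6 → slot 6
878: h=1 → slot 1
722: h=1, probe 1,2 → slot 2
230: h=11 → slot 11
931: h=6, probe 6,7 → slot 7
723: h=6, probe 6,7,10 → slot 10
138: h=6, probe 6,7,10,2,9 → slot 9
Table: [∅, 878, 722, ∅, ∅, ∅, 255, 931, ∅, 138, 723, 230, ∅]

8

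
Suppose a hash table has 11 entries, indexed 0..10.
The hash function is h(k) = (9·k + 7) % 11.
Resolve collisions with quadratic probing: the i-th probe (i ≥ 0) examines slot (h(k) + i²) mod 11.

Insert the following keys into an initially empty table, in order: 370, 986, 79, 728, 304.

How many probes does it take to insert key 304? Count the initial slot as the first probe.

3

370 hashes to 4; slot 4 is free -> place at 4.
986 hashes to 4; 4 taken -> place at 5.
79 hashes to 3; slot 3 is free -> place at 3.
728 hashes to 3; 3,4 taken -> place at 7.
304 hashes to 4; 4,5 taken -> place at 8.
Table: [., ., ., 79, 370, 986, ., 728, 304, ., .]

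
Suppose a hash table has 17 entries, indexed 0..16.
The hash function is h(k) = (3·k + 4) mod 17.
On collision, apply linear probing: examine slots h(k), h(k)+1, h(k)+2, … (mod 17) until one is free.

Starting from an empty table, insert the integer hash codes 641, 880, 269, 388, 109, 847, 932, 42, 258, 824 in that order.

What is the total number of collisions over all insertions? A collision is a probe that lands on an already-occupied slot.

641 hashes to 6; slot 6 is free => place at 6.
880 hashes to 9; slot 9 is free => place at 9.
269 hashes to 12; slot 12 is free => place at 12.
388 hashes to 12; 12 taken => place at 13.
109 hashes to 8; slot 8 is free => place at 8.
847 hashes to 12; 12,13 taken => place at 14.
932 hashes to 12; 12,13,14 taken => place at 15.
42 hashes to 11; slot 11 is free => place at 11.
258 hashes to 13; 13,14,15 taken => place at 16.
824 hashes to 11; 11,12,13,14,15,16 taken => place at 0.
Table: [824, _, _, _, _, _, 641, _, 109, 880, _, 42, 269, 388, 847, 932, 258]

15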